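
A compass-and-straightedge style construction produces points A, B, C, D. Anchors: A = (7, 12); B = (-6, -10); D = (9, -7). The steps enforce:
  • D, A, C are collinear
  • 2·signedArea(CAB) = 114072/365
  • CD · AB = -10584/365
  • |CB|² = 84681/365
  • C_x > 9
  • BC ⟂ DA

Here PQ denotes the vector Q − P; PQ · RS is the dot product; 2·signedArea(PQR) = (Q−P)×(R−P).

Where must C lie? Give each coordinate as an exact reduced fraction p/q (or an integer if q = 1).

C = (3339/365, -3068/365)

1. C_x = 3339/365  [D, A, C are collinear ∩ BC ⟂ DA]
2. C_y = -3068/365  [D, A, C are collinear ∩ BC ⟂ DA]
   → C = (3339/365, -3068/365)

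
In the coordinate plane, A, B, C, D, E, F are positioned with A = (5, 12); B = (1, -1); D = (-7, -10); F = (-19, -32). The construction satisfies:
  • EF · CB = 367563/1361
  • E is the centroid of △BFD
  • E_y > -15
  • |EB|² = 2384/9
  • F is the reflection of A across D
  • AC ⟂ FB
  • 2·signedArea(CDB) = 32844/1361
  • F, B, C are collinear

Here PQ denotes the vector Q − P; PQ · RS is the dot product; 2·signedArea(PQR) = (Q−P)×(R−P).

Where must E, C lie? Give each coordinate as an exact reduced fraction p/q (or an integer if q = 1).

1. E_x = -25/3  [E is the centroid of △BFD]
2. E_y = -43/3  [E is the centroid of △BFD]
   → E = (-25/3, -43/3)
3. C_x = 11021/1361  [F, B, C are collinear ∩ AC ⟂ FB]
4. C_y = 13612/1361  [F, B, C are collinear ∩ AC ⟂ FB]
   → C = (11021/1361, 13612/1361)

C = (11021/1361, 13612/1361)
E = (-25/3, -43/3)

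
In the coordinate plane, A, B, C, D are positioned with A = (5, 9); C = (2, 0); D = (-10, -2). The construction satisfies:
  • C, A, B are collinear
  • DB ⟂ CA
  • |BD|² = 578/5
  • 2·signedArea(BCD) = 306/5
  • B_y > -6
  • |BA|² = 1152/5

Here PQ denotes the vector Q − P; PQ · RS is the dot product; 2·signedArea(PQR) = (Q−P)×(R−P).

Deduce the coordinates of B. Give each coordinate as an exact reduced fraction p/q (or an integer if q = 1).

1. B_x = 1/5  [C, A, B are collinear ∩ DB ⟂ CA]
2. B_y = -27/5  [C, A, B are collinear ∩ DB ⟂ CA]
   → B = (1/5, -27/5)

B = (1/5, -27/5)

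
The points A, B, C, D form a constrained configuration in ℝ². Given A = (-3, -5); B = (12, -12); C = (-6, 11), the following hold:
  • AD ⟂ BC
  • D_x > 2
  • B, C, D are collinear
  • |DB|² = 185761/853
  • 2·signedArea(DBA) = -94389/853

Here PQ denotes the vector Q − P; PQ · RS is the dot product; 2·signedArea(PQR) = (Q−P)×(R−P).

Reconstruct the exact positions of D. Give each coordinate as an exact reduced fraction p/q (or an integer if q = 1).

D = (2478/853, -323/853)

1. D_x = 2478/853  [B, C, D are collinear ∩ AD ⟂ BC]
2. D_y = -323/853  [B, C, D are collinear ∩ AD ⟂ BC]
   → D = (2478/853, -323/853)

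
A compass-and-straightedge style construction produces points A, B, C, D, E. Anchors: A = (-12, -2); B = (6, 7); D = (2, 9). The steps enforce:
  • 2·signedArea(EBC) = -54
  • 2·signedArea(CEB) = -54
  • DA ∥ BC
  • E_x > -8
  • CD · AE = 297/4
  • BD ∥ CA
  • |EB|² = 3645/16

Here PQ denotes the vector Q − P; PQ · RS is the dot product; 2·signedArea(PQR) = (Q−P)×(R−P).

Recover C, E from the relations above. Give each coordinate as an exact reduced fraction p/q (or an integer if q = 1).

1. C_x = -8  [BD ∥ CA ∩ DA ∥ BC]
2. C_y = -4  [BD ∥ CA ∩ DA ∥ BC]
   → C = (-8, -4)
3. E_x = -15/2  [2·signedArea(EBC) = -54 ∩ CD · AE = 297/4]
4. E_y = 1/4  [2·signedArea(EBC) = -54 ∩ CD · AE = 297/4]
   → E = (-15/2, 1/4)

C = (-8, -4)
E = (-15/2, 1/4)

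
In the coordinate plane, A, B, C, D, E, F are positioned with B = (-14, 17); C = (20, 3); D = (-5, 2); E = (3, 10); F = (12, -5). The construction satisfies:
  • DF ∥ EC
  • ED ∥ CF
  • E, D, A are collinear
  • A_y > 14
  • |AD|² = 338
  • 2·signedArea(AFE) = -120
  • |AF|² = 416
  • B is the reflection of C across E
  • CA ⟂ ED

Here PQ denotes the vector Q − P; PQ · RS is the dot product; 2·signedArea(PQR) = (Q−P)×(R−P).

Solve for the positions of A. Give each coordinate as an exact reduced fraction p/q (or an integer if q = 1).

A = (8, 15)

1. A_x = 8  [E, D, A are collinear ∩ CA ⟂ ED]
2. A_y = 15  [E, D, A are collinear ∩ CA ⟂ ED]
   → A = (8, 15)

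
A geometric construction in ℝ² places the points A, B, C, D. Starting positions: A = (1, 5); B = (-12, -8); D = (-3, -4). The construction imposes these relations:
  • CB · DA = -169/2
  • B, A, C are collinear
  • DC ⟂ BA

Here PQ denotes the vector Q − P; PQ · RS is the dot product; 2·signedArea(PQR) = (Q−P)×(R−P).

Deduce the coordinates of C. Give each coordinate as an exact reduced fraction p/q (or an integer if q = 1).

C = (-11/2, -3/2)

1. C_x = -11/2  [B, A, C are collinear ∩ DC ⟂ BA]
2. C_y = -3/2  [B, A, C are collinear ∩ DC ⟂ BA]
   → C = (-11/2, -3/2)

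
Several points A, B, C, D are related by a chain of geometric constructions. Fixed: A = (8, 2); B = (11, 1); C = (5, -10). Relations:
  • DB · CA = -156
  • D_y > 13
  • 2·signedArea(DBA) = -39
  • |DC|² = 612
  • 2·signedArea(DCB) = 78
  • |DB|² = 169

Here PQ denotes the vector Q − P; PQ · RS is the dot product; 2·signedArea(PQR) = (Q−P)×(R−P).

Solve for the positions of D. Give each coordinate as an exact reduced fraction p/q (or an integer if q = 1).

1. D_x = 11  [2·signedArea(DBA) = -39 ∩ 2·signedArea(DCB) = 78]
2. D_y = 14  [2·signedArea(DBA) = -39 ∩ 2·signedArea(DCB) = 78]
   → D = (11, 14)

D = (11, 14)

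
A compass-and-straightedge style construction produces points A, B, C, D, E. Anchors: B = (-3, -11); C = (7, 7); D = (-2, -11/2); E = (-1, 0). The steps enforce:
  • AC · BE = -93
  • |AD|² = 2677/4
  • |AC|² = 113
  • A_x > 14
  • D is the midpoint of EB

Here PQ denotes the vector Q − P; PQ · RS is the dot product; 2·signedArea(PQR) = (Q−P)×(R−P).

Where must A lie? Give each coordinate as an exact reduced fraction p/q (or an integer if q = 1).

1. A_x = 15  [line -2·x + -11·y + 184 = 0 ∩ |AC|² = 113]
2. A_y = 14  [line -2·x + -11·y + 184 = 0 ∩ |AC|² = 113]
   → A = (15, 14)

A = (15, 14)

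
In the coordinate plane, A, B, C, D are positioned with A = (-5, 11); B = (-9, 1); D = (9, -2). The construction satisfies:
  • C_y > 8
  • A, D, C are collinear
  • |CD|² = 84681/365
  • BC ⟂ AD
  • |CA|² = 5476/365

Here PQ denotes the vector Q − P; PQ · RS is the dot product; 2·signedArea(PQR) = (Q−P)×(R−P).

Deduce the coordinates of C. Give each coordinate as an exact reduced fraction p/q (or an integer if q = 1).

1. C_x = -789/365  [A, D, C are collinear ∩ BC ⟂ AD]
2. C_y = 3053/365  [A, D, C are collinear ∩ BC ⟂ AD]
   → C = (-789/365, 3053/365)

C = (-789/365, 3053/365)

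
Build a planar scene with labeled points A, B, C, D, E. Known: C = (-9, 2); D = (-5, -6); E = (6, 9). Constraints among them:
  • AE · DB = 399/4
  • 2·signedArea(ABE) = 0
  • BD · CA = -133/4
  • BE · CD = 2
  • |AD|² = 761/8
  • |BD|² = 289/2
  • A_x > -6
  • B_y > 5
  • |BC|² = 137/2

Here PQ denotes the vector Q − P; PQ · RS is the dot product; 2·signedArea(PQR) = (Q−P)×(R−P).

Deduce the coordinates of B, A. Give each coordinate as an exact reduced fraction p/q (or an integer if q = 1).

A = (-21/4, 15/4)
B = (-3/2, 11/2)

1. B_x = -3/2  [line -4·x + 8·y + -50 = 0 ∩ |BD|² = 289/2]
2. B_y = 11/2  [line -4·x + 8·y + -50 = 0 ∩ |BD|² = 289/2]
   → B = (-3/2, 11/2)
3. A_x = -21/4  [2·signedArea(ABE) = 0 ∩ BD · CA = -133/4]
4. A_y = 15/4  [2·signedArea(ABE) = 0 ∩ BD · CA = -133/4]
   → A = (-21/4, 15/4)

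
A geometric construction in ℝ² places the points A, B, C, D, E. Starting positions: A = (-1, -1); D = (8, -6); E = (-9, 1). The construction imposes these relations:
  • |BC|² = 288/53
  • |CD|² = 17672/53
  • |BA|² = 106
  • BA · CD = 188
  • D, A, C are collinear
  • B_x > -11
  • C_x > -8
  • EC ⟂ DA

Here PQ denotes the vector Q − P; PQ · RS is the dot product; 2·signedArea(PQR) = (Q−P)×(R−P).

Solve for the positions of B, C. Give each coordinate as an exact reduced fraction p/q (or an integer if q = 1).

1. C_x = -422/53  [D, A, C are collinear ∩ EC ⟂ DA]
2. C_y = 152/53  [D, A, C are collinear ∩ EC ⟂ DA]
   → C = (-422/53, 152/53)
3. B_x = -10  [line -846/53·x + 470/53·y + -10340/53 = 0 ∩ |BC|² = 288/53]
4. B_y = 4  [line -846/53·x + 470/53·y + -10340/53 = 0 ∩ |BC|² = 288/53]
   → B = (-10, 4)

B = (-10, 4)
C = (-422/53, 152/53)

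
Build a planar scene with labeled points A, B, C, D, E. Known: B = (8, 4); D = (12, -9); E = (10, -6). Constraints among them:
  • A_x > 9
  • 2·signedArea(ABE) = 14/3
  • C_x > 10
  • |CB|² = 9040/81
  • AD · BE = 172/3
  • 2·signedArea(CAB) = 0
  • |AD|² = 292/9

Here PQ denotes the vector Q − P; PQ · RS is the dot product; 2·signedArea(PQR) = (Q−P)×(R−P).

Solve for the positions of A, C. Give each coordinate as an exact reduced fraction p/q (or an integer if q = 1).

A = (10, -11/3)
C = (32/3, -56/9)

1. A_x = 10  [2·signedArea(ABE) = 14/3 ∩ AD · BE = 172/3]
2. A_y = -11/3  [2·signedArea(ABE) = 14/3 ∩ AD · BE = 172/3]
   → A = (10, -11/3)
3. C_x = 32/3  [line -23/3·x + -2·y + 208/3 = 0 ∩ |CB|² = 9040/81]
4. C_y = -56/9  [line -23/3·x + -2·y + 208/3 = 0 ∩ |CB|² = 9040/81]
   → C = (32/3, -56/9)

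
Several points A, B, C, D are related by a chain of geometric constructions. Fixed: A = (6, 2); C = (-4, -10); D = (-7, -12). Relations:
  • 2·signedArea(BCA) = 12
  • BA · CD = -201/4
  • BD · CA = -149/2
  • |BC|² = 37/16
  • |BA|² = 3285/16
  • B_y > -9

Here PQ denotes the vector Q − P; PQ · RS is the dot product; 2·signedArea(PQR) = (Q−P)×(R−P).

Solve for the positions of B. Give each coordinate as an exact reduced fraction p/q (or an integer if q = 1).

1. B_x = -15/4  [BD · CA = -149/2 ∩ BA · CD = -201/4]
2. B_y = -17/2  [BD · CA = -149/2 ∩ BA · CD = -201/4]
   → B = (-15/4, -17/2)

B = (-15/4, -17/2)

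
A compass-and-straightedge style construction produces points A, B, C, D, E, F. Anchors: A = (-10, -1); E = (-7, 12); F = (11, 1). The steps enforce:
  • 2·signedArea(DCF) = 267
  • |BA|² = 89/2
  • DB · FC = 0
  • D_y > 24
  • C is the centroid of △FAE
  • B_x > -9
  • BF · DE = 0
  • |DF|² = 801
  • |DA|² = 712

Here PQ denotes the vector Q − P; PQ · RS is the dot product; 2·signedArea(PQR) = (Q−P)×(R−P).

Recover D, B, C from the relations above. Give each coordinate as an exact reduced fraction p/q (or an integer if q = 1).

1. C_x = -2  [C is the centroid of △FAE]
2. C_y = 4  [C is the centroid of △FAE]
   → C = (-2, 4)
3. D_x = -4  [line 3·x + 13·y + -313 = 0 ∩ |DA|² = 712]
4. D_y = 25  [line 3·x + 13·y + -313 = 0 ∩ |DA|² = 712]
   → D = (-4, 25)
5. B_x = -17/2  [DB · FC = 0 ∩ BF · DE = 0]
6. B_y = 11/2  [DB · FC = 0 ∩ BF · DE = 0]
   → B = (-17/2, 11/2)

B = (-17/2, 11/2)
C = (-2, 4)
D = (-4, 25)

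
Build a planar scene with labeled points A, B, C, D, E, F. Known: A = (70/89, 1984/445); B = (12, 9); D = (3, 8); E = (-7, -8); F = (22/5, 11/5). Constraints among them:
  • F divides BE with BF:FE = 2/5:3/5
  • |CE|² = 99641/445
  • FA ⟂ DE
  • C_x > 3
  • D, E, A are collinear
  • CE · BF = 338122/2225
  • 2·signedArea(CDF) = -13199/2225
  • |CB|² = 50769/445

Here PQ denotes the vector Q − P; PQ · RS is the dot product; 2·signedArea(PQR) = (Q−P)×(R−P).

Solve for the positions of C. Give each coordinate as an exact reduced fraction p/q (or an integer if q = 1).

1. C_x = 1422/445  [2·signedArea(CDF) = -13199/2225 ∩ CE · BF = 338122/2225]
2. C_y = 1314/445  [2·signedArea(CDF) = -13199/2225 ∩ CE · BF = 338122/2225]
   → C = (1422/445, 1314/445)

C = (1422/445, 1314/445)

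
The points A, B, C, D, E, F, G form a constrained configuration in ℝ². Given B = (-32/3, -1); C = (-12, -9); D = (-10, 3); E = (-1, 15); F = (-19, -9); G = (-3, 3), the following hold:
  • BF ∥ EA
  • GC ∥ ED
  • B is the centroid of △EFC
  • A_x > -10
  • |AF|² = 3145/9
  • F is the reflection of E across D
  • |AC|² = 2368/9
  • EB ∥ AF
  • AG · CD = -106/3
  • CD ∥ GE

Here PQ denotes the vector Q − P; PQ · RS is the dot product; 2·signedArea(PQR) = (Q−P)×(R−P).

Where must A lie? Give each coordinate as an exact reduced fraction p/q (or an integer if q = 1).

1. A_x = -28/3  [EB ∥ AF ∩ BF ∥ EA]
2. A_y = 7  [EB ∥ AF ∩ BF ∥ EA]
   → A = (-28/3, 7)

A = (-28/3, 7)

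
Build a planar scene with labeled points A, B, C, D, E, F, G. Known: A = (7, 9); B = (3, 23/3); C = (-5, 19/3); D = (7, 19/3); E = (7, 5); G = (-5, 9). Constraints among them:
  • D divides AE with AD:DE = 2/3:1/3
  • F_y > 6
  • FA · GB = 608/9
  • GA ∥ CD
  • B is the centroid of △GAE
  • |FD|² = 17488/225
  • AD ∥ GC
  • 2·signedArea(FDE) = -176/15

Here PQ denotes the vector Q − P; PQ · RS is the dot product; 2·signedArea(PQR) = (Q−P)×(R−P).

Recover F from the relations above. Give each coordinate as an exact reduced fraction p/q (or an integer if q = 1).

F = (-9/5, 103/15)

1. F_x = -9/5  [FA · GB = 608/9 ∩ 2·signedArea(FDE) = -176/15]
2. F_y = 103/15  [FA · GB = 608/9 ∩ 2·signedArea(FDE) = -176/15]
   → F = (-9/5, 103/15)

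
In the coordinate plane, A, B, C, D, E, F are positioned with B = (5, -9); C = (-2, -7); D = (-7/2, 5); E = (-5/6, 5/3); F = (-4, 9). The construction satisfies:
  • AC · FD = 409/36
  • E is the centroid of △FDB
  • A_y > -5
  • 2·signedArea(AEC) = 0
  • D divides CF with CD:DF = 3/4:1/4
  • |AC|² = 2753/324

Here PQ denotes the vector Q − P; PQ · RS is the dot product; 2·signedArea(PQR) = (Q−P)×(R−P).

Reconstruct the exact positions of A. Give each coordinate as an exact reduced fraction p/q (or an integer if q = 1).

1. A_x = -29/18  [2·signedArea(AEC) = 0 ∩ AC · FD = 409/36]
2. A_y = -37/9  [2·signedArea(AEC) = 0 ∩ AC · FD = 409/36]
   → A = (-29/18, -37/9)

A = (-29/18, -37/9)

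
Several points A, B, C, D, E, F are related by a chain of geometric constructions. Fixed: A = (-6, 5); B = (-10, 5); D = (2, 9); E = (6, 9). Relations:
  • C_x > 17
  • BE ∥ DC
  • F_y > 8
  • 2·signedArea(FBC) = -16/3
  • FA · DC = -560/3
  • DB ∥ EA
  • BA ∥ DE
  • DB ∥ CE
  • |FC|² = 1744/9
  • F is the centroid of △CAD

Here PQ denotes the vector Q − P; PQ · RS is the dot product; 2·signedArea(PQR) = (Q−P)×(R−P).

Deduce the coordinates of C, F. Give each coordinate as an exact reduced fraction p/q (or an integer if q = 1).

C = (18, 13)
F = (14/3, 9)

1. C_x = 18  [DB ∥ CE ∩ BE ∥ DC]
2. C_y = 13  [DB ∥ CE ∩ BE ∥ DC]
   → C = (18, 13)
3. F_x = 14/3  [F is the centroid of △CAD]
4. F_y = 9  [F is the centroid of △CAD]
   → F = (14/3, 9)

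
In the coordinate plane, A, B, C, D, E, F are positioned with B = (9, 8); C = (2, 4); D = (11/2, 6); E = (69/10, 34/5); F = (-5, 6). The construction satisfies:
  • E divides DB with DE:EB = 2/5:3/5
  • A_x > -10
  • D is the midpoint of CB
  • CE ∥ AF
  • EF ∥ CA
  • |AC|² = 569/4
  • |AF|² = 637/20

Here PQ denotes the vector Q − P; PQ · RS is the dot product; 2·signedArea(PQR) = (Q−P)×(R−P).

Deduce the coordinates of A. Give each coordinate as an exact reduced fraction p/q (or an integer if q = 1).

1. A_x = -99/10  [CE ∥ AF ∩ EF ∥ CA]
2. A_y = 16/5  [CE ∥ AF ∩ EF ∥ CA]
   → A = (-99/10, 16/5)

A = (-99/10, 16/5)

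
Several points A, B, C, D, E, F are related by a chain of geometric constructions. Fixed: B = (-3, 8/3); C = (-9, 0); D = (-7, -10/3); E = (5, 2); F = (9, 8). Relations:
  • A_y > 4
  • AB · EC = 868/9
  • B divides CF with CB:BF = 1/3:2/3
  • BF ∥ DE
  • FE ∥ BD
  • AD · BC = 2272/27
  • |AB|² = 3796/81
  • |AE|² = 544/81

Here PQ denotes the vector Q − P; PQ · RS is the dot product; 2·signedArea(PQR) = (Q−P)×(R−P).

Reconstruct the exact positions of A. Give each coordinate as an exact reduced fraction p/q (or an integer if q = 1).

A = (11/3, 38/9)

1. A_x = 11/3  [AD · BC = 2272/27 ∩ AB · EC = 868/9]
2. A_y = 38/9  [AD · BC = 2272/27 ∩ AB · EC = 868/9]
   → A = (11/3, 38/9)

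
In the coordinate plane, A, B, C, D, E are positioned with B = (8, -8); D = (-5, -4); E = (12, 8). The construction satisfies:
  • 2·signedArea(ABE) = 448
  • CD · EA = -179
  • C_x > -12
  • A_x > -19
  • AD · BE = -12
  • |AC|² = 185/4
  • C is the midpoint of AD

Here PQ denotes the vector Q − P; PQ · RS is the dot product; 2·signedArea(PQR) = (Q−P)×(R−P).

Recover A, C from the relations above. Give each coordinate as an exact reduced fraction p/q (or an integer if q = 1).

1. A_x = -18  [2·signedArea(ABE) = 448 ∩ AD · BE = -12]
2. A_y = 0  [2·signedArea(ABE) = 448 ∩ AD · BE = -12]
   → A = (-18, 0)
3. C_x = -23/2  [C is the midpoint of AD]
4. C_y = -2  [C is the midpoint of AD]
   → C = (-23/2, -2)

A = (-18, 0)
C = (-23/2, -2)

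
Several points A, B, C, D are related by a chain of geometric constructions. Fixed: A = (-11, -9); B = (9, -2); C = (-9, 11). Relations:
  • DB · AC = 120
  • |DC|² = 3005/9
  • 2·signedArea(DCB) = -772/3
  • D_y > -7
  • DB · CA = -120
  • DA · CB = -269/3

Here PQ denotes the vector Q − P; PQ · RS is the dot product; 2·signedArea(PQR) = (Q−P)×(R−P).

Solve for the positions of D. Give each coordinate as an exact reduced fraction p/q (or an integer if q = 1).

1. D_x = -13/3  [DB · CA = -120 ∩ DA · CB = -269/3]
2. D_y = -20/3  [DB · CA = -120 ∩ DA · CB = -269/3]
   → D = (-13/3, -20/3)

D = (-13/3, -20/3)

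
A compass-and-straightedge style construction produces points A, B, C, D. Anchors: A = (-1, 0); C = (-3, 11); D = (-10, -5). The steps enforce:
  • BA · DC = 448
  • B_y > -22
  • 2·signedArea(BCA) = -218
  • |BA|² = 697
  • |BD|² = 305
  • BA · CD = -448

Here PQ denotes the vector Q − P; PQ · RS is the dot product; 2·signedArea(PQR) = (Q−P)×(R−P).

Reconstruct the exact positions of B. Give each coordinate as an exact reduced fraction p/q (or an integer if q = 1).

B = (-17, -21)

1. B_x = -17  [BA · CD = -448 ∩ 2·signedArea(BCA) = -218]
2. B_y = -21  [BA · CD = -448 ∩ 2·signedArea(BCA) = -218]
   → B = (-17, -21)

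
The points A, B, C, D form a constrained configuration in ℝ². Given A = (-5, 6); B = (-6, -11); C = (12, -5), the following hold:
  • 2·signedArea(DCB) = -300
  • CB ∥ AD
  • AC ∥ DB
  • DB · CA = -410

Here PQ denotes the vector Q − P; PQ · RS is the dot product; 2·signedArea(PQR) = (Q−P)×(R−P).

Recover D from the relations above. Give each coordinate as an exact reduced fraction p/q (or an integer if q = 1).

1. D_x = -23  [AC ∥ DB ∩ CB ∥ AD]
2. D_y = 0  [AC ∥ DB ∩ CB ∥ AD]
   → D = (-23, 0)

D = (-23, 0)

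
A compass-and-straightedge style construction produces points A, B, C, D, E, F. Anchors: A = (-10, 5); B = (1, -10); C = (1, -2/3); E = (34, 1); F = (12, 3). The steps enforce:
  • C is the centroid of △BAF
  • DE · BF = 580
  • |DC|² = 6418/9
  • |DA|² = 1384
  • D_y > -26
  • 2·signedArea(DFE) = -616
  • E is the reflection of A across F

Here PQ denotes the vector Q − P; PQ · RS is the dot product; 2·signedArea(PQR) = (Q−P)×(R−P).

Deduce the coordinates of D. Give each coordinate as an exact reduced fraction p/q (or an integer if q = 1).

1. D_x = 12  [2·signedArea(DFE) = -616 ∩ DE · BF = 580]
2. D_y = -25  [2·signedArea(DFE) = -616 ∩ DE · BF = 580]
   → D = (12, -25)

D = (12, -25)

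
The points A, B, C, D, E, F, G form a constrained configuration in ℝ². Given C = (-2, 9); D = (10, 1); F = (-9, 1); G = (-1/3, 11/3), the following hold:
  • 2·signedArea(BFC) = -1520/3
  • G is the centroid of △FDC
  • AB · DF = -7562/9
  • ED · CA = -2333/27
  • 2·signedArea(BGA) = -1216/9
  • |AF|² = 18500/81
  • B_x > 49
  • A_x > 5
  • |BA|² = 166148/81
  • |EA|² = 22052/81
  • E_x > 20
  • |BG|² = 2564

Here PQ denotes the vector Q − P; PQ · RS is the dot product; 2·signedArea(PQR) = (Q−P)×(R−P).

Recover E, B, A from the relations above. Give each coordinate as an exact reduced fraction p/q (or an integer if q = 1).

A = (49/9, 49/9)
B = (149/3, -13/3)
E = (61/3, -5/3)

1. B_x = 149/3  [line -8·x + 7·y + 1283/3 = 0 ∩ |BG|² = 2564]
2. B_y = -13/3  [line -8·x + 7·y + 1283/3 = 0 ∩ |BG|² = 2564]
   → B = (149/3, -13/3)
3. A_x = 49/9  [AB · DF = -7562/9 ∩ 2·signedArea(BGA) = -1216/9]
4. A_y = 49/9  [AB · DF = -7562/9 ∩ 2·signedArea(BGA) = -1216/9]
   → A = (49/9, 49/9)
5. E_x = 61/3  [line -67/9·x + 32/9·y + 4247/27 = 0 ∩ |EA|² = 22052/81]
6. E_y = -5/3  [line -67/9·x + 32/9·y + 4247/27 = 0 ∩ |EA|² = 22052/81]
   → E = (61/3, -5/3)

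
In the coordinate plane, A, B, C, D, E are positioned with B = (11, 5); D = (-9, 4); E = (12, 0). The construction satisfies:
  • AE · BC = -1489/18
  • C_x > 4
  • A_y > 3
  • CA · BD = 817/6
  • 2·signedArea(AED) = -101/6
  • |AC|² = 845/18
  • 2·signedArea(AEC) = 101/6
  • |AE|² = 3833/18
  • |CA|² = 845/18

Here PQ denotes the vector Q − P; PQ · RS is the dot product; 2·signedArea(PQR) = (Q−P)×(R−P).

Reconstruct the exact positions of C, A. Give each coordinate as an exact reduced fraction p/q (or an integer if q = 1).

1. A_x = -13/6  [line -4·x + -21·y + 389/6 = 0 ∩ |AE|² = 3833/18]
2. A_y = 7/2  [line -4·x + -21·y + 389/6 = 0 ∩ |AE|² = 3833/18]
   → A = (-13/6, 7/2)
3. C_x = 14/3  [CA · BD = 817/6 ∩ 2·signedArea(AEC) = 101/6]
4. C_y = 3  [CA · BD = 817/6 ∩ 2·signedArea(AEC) = 101/6]
   → C = (14/3, 3)

A = (-13/6, 7/2)
C = (14/3, 3)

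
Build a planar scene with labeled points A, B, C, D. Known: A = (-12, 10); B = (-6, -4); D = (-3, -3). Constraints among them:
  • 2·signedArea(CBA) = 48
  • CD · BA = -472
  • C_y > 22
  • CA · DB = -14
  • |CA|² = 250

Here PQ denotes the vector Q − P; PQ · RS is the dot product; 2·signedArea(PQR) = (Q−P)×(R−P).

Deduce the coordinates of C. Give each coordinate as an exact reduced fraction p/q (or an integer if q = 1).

1. C_x = -21  [CD · BA = -472 ∩ CA · DB = -14]
2. C_y = 23  [CD · BA = -472 ∩ CA · DB = -14]
   → C = (-21, 23)

C = (-21, 23)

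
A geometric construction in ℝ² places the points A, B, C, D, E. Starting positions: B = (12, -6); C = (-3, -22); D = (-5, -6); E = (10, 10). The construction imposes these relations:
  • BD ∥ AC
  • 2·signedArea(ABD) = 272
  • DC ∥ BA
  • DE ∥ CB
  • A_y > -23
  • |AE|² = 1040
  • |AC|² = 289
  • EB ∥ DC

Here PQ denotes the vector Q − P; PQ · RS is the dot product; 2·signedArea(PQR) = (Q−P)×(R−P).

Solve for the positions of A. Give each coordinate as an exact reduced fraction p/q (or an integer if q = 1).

1. A_x = 14  [BD ∥ AC ∩ DC ∥ BA]
2. A_y = -22  [BD ∥ AC ∩ DC ∥ BA]
   → A = (14, -22)

A = (14, -22)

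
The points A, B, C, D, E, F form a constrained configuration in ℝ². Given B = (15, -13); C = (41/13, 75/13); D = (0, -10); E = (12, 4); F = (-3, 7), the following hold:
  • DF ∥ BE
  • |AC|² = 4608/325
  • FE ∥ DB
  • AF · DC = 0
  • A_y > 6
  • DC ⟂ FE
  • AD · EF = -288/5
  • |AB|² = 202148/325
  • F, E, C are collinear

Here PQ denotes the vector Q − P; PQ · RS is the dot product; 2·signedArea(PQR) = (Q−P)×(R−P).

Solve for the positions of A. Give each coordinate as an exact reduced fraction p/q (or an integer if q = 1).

1. A_x = -7/13  [AF · DC = 0 ∩ AD · EF = -288/5]
2. A_y = 423/65  [AF · DC = 0 ∩ AD · EF = -288/5]
   → A = (-7/13, 423/65)

A = (-7/13, 423/65)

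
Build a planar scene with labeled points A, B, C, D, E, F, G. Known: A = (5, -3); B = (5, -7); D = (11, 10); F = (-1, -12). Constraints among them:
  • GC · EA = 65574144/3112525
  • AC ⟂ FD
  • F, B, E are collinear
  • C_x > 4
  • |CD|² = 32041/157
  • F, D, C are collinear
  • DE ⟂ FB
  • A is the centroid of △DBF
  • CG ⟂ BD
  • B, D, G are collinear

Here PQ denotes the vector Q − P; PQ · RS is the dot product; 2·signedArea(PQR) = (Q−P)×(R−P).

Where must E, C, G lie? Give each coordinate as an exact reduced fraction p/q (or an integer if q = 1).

1. E_x = 1031/61  [F, B, E are collinear ∩ DE ⟂ FB]
2. E_y = 178/61  [F, B, E are collinear ∩ DE ⟂ FB]
   → E = (1031/61, 178/61)
3. C_x = 653/157  [F, D, C are collinear ∩ AC ⟂ FD]
4. C_y = -399/157  [F, D, C are collinear ∩ AC ⟂ FD]
   → C = (653/157, -399/157)
5. G_x = 321773/51025  [B, D, G are collinear ∩ CG ⟂ BD]
6. G_y = -168339/51025  [B, D, G are collinear ∩ CG ⟂ BD]
   → G = (321773/51025, -168339/51025)

C = (653/157, -399/157)
E = (1031/61, 178/61)
G = (321773/51025, -168339/51025)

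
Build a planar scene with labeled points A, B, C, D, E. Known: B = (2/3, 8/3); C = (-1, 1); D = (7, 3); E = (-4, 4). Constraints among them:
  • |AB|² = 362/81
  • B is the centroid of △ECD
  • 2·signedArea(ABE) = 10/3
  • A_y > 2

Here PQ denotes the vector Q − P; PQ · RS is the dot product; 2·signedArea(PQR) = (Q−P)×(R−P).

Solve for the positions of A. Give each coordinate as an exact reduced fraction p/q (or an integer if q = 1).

1. A_x = -13/9  [line -4/3·x + -14/3·y + 10 = 0 ∩ |AB|² = 362/81]
2. A_y = 23/9  [line -4/3·x + -14/3·y + 10 = 0 ∩ |AB|² = 362/81]
   → A = (-13/9, 23/9)

A = (-13/9, 23/9)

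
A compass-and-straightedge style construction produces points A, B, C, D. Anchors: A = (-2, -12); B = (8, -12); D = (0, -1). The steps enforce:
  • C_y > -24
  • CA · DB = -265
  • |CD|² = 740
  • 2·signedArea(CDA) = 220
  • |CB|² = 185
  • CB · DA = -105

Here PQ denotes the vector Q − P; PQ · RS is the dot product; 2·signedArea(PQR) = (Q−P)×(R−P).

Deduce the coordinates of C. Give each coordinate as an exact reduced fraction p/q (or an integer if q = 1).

1. C_x = 16  [2·signedArea(CDA) = 220 ∩ CB · DA = -105]
2. C_y = -23  [2·signedArea(CDA) = 220 ∩ CB · DA = -105]
   → C = (16, -23)

C = (16, -23)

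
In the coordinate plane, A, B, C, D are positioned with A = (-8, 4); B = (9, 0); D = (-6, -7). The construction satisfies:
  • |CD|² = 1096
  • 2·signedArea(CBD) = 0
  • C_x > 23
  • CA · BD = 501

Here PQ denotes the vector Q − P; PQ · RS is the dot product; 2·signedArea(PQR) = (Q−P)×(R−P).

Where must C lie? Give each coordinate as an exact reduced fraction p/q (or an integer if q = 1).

C = (24, 7)

1. C_x = 24  [2·signedArea(CBD) = 0 ∩ CA · BD = 501]
2. C_y = 7  [2·signedArea(CBD) = 0 ∩ CA · BD = 501]
   → C = (24, 7)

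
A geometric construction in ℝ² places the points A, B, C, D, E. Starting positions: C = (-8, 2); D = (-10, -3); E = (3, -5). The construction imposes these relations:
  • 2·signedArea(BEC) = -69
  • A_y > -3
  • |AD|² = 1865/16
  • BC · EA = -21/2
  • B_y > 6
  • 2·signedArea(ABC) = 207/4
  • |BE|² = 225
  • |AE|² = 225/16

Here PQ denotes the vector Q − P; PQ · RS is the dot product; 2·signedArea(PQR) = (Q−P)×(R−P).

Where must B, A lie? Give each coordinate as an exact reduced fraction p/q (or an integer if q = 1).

1. B_x = -6  [line -7·x + -11·y + 35 = 0 ∩ |BE|² = 225]
2. B_y = 7  [line -7·x + -11·y + 35 = 0 ∩ |BE|² = 225]
   → B = (-6, 7)
3. A_x = 3/4  [BC · EA = -21/2 ∩ 2·signedArea(ABC) = 207/4]
4. A_y = -2  [BC · EA = -21/2 ∩ 2·signedArea(ABC) = 207/4]
   → A = (3/4, -2)

A = (3/4, -2)
B = (-6, 7)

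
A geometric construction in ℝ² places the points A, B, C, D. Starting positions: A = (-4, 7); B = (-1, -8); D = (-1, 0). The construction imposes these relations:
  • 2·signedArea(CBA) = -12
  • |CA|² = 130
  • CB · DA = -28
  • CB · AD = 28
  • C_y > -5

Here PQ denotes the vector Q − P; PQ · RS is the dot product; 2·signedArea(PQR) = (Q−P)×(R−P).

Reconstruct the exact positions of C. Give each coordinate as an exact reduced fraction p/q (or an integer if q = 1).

1. C_x = -1  [CB · AD = 28 ∩ 2·signedArea(CBA) = -12]
2. C_y = -4  [CB · AD = 28 ∩ 2·signedArea(CBA) = -12]
   → C = (-1, -4)

C = (-1, -4)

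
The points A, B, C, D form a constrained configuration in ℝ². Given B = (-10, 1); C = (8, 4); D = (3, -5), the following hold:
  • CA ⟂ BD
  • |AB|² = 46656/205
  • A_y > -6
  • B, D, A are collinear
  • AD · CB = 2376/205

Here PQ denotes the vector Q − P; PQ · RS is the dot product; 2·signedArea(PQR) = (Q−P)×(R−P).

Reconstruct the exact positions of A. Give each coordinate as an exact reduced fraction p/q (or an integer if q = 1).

1. A_x = 758/205  [B, D, A are collinear ∩ CA ⟂ BD]
2. A_y = -1091/205  [B, D, A are collinear ∩ CA ⟂ BD]
   → A = (758/205, -1091/205)

A = (758/205, -1091/205)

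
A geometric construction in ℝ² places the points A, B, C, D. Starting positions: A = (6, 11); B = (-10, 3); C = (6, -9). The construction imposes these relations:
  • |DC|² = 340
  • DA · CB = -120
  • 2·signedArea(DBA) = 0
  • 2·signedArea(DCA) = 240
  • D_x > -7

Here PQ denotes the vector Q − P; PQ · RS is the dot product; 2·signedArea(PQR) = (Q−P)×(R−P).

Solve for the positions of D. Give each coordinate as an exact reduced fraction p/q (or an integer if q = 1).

1. D_x = -6  [2·signedArea(DBA) = 0 ∩ 2·signedArea(DCA) = 240]
2. D_y = 5  [2·signedArea(DBA) = 0 ∩ 2·signedArea(DCA) = 240]
   → D = (-6, 5)

D = (-6, 5)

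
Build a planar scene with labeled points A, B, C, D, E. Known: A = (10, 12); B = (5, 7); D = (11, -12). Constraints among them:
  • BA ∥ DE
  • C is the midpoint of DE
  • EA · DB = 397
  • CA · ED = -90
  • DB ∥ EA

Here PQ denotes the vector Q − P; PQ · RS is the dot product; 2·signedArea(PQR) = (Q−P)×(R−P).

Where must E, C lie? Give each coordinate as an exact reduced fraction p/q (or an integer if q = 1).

C = (27/2, -19/2)
E = (16, -7)

1. E_x = 16  [DB ∥ EA ∩ BA ∥ DE]
2. E_y = -7  [DB ∥ EA ∩ BA ∥ DE]
   → E = (16, -7)
3. C_x = 27/2  [C is the midpoint of DE]
4. C_y = -19/2  [C is the midpoint of DE]
   → C = (27/2, -19/2)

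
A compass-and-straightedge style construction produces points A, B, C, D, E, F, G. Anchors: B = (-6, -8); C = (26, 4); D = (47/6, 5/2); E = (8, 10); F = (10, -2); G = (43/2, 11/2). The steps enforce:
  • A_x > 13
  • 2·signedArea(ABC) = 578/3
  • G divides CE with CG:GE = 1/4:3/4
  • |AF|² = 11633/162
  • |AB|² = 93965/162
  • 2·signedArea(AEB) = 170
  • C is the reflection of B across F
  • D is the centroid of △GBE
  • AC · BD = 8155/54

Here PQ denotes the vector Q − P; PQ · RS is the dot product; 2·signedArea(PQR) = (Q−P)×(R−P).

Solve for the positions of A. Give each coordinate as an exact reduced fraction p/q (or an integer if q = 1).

1. A_x = 251/18  [AC · BD = 8155/54 ∩ 2·signedArea(ABC) = 578/3]
2. A_y = 11/2  [AC · BD = 8155/54 ∩ 2·signedArea(ABC) = 578/3]
   → A = (251/18, 11/2)

A = (251/18, 11/2)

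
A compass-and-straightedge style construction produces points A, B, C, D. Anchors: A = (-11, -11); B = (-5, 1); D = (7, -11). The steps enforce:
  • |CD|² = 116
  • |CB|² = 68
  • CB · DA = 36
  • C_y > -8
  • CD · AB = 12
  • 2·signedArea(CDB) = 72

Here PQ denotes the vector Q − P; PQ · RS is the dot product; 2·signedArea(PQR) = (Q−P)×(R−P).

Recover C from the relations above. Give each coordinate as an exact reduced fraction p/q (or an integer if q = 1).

C = (-3, -7)

1. C_x = -3  [2·signedArea(CDB) = 72 ∩ CD · AB = 12]
2. C_y = -7  [2·signedArea(CDB) = 72 ∩ CD · AB = 12]
   → C = (-3, -7)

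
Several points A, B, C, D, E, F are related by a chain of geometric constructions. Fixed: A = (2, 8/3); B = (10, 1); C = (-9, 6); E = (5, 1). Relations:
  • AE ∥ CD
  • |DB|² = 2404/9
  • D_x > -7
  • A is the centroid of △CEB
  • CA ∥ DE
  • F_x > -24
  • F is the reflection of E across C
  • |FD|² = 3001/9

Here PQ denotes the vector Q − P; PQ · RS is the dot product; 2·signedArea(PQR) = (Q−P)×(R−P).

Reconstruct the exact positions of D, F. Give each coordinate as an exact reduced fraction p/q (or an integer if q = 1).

D = (-6, 13/3)
F = (-23, 11)

1. D_x = -6  [CA ∥ DE ∩ AE ∥ CD]
2. D_y = 13/3  [CA ∥ DE ∩ AE ∥ CD]
   → D = (-6, 13/3)
3. F_x = -23  [F is the reflection of E across C]
4. F_y = 11  [F is the reflection of E across C]
   → F = (-23, 11)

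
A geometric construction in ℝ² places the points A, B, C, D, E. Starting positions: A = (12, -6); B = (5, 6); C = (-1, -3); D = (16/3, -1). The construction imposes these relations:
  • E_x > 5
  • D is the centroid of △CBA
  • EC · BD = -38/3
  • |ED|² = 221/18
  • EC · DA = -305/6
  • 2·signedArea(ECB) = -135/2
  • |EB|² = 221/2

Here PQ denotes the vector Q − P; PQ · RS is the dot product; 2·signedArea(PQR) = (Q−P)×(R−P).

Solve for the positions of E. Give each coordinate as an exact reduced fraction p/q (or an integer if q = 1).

1. E_x = 11/2  [EC · DA = -305/6 ∩ 2·signedArea(ECB) = -135/2]
2. E_y = -9/2  [EC · DA = -305/6 ∩ 2·signedArea(ECB) = -135/2]
   → E = (11/2, -9/2)

E = (11/2, -9/2)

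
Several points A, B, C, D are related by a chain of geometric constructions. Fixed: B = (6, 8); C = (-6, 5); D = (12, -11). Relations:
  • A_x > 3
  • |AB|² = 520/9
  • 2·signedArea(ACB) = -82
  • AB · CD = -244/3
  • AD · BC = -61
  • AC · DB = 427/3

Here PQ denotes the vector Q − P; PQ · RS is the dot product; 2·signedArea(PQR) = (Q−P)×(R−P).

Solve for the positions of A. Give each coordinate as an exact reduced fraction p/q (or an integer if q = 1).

A = (4, 2/3)

1. A_x = 4  [AC · DB = 427/3 ∩ AB · CD = -244/3]
2. A_y = 2/3  [AC · DB = 427/3 ∩ AB · CD = -244/3]
   → A = (4, 2/3)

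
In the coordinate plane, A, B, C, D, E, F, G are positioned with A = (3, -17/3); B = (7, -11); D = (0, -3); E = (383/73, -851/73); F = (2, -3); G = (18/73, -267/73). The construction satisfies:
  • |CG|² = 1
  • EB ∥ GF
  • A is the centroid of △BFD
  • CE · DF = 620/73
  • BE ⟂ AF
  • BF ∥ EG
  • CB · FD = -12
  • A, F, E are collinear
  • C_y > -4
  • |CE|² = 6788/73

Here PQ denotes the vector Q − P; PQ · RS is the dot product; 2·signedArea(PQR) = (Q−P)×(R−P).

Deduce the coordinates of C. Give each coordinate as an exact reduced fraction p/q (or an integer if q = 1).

1. C_x = 1  [CB · FD = -12]
2. C_y = -3  [|CE|² = 6788/73]
   → C = (1, -3)

C = (1, -3)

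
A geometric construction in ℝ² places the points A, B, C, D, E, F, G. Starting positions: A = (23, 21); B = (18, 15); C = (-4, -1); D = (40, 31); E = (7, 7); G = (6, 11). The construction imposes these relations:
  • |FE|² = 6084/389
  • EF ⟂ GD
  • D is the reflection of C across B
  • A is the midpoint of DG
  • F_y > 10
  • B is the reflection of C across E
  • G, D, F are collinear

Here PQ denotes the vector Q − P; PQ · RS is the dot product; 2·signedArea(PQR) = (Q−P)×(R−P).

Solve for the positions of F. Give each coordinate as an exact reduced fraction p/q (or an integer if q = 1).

1. F_x = 1943/389  [G, D, F are collinear ∩ EF ⟂ GD]
2. F_y = 4049/389  [G, D, F are collinear ∩ EF ⟂ GD]
   → F = (1943/389, 4049/389)

F = (1943/389, 4049/389)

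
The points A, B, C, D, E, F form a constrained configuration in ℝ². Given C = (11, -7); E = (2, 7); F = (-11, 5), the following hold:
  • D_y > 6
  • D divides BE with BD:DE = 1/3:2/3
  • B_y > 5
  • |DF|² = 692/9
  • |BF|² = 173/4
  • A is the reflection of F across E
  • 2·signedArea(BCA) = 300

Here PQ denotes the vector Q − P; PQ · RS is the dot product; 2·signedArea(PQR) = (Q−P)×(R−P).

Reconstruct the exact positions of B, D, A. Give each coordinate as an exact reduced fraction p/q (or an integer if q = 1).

A = (15, 9)
B = (-9/2, 6)
D = (-7/3, 19/3)

1. A_x = 15  [A is the reflection of F across E]
2. A_y = 9  [A is the reflection of F across E]
   → A = (15, 9)
3. B_x = -9/2  [line -16·x + 4·y + -96 = 0 ∩ |BF|² = 173/4]
4. B_y = 6  [line -16·x + 4·y + -96 = 0 ∩ |BF|² = 173/4]
   → B = (-9/2, 6)
5. D_x = -7/3  [D divides BE with BD:DE = 1/3:2/3]
6. D_y = 19/3  [D divides BE with BD:DE = 1/3:2/3]
   → D = (-7/3, 19/3)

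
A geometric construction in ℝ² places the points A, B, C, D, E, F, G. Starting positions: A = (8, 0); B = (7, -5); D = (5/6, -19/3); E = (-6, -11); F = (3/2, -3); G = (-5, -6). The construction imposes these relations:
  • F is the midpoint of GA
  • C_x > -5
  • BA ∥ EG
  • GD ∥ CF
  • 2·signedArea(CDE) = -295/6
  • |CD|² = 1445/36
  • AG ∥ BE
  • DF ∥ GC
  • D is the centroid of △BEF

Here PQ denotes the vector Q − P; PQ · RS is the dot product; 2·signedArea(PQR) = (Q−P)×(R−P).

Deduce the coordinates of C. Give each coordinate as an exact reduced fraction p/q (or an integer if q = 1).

C = (-13/3, -8/3)

1. C_x = -13/3  [GD ∥ CF ∩ DF ∥ GC]
2. C_y = -8/3  [GD ∥ CF ∩ DF ∥ GC]
   → C = (-13/3, -8/3)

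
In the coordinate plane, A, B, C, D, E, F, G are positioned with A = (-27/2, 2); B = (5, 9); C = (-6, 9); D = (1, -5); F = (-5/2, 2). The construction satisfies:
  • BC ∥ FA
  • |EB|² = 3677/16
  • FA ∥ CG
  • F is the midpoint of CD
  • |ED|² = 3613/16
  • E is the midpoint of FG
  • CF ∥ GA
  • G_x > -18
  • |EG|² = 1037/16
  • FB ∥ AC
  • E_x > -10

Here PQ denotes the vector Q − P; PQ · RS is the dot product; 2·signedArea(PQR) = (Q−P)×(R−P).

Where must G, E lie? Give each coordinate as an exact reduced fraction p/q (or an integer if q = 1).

E = (-39/4, 11/2)
G = (-17, 9)

1. G_x = -17  [CF ∥ GA ∩ FA ∥ CG]
2. G_y = 9  [CF ∥ GA ∩ FA ∥ CG]
   → G = (-17, 9)
3. E_x = -39/4  [E is the midpoint of FG]
4. E_y = 11/2  [E is the midpoint of FG]
   → E = (-39/4, 11/2)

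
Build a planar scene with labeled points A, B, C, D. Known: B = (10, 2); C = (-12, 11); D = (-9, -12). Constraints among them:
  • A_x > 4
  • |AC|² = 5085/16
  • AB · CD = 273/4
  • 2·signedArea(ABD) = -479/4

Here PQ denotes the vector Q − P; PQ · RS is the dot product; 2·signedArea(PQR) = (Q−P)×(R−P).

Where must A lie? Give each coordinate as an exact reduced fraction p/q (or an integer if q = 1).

A = (9/2, 17/4)

1. A_x = 9/2  [2·signedArea(ABD) = -479/4 ∩ AB · CD = 273/4]
2. A_y = 17/4  [2·signedArea(ABD) = -479/4 ∩ AB · CD = 273/4]
   → A = (9/2, 17/4)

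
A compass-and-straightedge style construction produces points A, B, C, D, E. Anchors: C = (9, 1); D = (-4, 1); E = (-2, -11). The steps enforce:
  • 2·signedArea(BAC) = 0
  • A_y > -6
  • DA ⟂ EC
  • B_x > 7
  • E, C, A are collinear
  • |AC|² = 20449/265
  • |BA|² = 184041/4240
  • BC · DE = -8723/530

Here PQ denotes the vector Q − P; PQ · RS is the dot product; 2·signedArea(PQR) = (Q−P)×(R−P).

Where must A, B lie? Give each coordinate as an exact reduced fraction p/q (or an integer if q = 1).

A = (812/265, -1451/265)
B = (7967/1060, -164/265)

1. A_x = 812/265  [E, C, A are collinear ∩ DA ⟂ EC]
2. A_y = -1451/265  [E, C, A are collinear ∩ DA ⟂ EC]
   → A = (812/265, -1451/265)
3. B_x = 7967/1060  [2·signedArea(BAC) = 0 ∩ BC · DE = -8723/530]
4. B_y = -164/265  [2·signedArea(BAC) = 0 ∩ BC · DE = -8723/530]
   → B = (7967/1060, -164/265)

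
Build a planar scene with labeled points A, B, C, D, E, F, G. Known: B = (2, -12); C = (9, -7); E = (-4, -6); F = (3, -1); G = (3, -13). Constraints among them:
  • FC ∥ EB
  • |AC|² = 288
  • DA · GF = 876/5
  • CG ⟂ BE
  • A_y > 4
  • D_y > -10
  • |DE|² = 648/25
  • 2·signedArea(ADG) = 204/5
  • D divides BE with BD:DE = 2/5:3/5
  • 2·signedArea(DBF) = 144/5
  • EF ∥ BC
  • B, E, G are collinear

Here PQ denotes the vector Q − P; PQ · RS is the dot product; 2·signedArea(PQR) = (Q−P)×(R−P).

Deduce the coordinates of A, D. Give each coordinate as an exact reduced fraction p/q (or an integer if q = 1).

A = (-3, 5)
D = (-2/5, -48/5)

1. D_x = -2/5  [D divides BE with BD:DE = 2/5:3/5]
2. D_y = -48/5  [D divides BE with BD:DE = 2/5:3/5]
   → D = (-2/5, -48/5)
3. A_x = -3  [2·signedArea(ADG) = 204/5 ∩ DA · GF = 876/5]
4. A_y = 5  [2·signedArea(ADG) = 204/5 ∩ DA · GF = 876/5]
   → A = (-3, 5)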